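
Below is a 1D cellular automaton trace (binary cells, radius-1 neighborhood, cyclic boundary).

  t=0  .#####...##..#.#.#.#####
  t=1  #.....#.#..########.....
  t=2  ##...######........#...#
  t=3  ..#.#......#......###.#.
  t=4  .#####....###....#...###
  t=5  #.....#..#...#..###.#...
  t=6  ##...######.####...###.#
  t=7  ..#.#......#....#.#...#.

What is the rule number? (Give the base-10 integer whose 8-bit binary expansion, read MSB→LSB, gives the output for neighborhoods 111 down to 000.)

54

  [7] ### => .  t=0,i=2
  [6] ##. => .  t=0,i=5
  [5] #.# => #  t=0,i=0
  [4] #.. => #  t=0,i=6
  [3] .## => .  t=0,i=1
  [2] .#. => #  t=0,i=13
  [1] ..# => #  t=0,i=8
  [0] ... => .  t=0,i=7
  bits 00110110 = 54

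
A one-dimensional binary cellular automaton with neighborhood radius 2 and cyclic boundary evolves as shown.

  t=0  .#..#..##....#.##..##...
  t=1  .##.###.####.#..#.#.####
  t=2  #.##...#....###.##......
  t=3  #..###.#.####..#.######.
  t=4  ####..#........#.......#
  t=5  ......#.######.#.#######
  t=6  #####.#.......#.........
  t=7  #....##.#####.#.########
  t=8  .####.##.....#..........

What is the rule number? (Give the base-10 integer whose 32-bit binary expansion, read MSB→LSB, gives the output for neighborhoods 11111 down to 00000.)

  #####|.  b31=0 t=3,i=19
  ####.|.  b30=0 t=1,i=10
  ###.#|.  b29=0 t=1,i=6
  ###..|.  b28=0 t=3,i=12
  ##.##|#  b27=1 t=1,i=0
  ##.#.|#  b26=1 t=1,i=12
  ##..#|.  b25=0 t=0,i=17
  ##...|#  b24=1 t=0,i=9
  #.###|.  b23=0 t=1,i=4
  #.##.|.  b22=0 t=0,i=15
  #.#.#|.  b21=0 t=1,i=18
  #.#..|#  b20=1 t=1,i=13
  #..##|#  b19=1 t=0,i=6
  #..#.|.  b18=0 t=0,i=3
  #...#|#  b17=1 t=2,i=5
  #....|#  b16=1 t=0,i=10
  .####|.  b15=0 t=1,i=9
  .###.|.  b14=0 t=1,i=5
  .##.#|#  b13=1 t=1,i=2
  .##..|#  b12=1 t=0,i=8
  .#.##|.  b11=0 t=0,i=14
  .#.#.|#  b10=1 t=1,i=17
  .#..#|#  b9=1 t=0,i=2
  .#...|.  b8=0 t=2,i=8
  ..###|#  b7=1 t=2,i=12
  ..##.|.  b6=0 t=0,i=7
  ..#.#|#  b5=1 t=0,i=13
  ..#..|#  b4=1 t=0,i=1
  ...##|#  b3=1 t=2,i=11
  ...#.|.  b2=0 t=0,i=0
  ....#|#  b1=1 t=0,i=11
  .....|#  b0=1 t=2,i=20
  bits 00001101000110110011011010111011 = 219887291

219887291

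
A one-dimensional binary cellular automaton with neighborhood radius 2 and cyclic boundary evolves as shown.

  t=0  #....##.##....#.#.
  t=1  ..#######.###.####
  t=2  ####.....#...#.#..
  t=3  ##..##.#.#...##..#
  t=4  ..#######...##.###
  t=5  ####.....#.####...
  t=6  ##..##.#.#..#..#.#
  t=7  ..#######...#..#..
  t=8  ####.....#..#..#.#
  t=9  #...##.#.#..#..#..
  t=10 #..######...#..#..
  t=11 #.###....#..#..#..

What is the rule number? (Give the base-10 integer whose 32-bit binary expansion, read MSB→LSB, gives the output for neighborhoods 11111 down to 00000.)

  [31] ##### => .  t=1,i=4
  [30] ####. => .  t=1,i=7
  [29] ###.# => .  t=1,i=8
  [28] ###.. => .  t=1,i=17
  [27] ##.## => #  t=0,i=7
  [26] ##.#. => #  t=3,i=6
  [25] ##..# => #  t=1,i=0
  [24] ##... => #  t=0,i=10
  [23] #.### => .  t=1,i=10
  [22] #.##. => #  t=0,i=8
  [21] #.#.# => #  t=0,i=16
  [20] #.#.. => .  t=0,i=0
  [19] #..## => #  t=1,i=1
  [18] #..#. => .  t=6,i=11
  [17] #...# => .  t=2,i=11
  [16] #.... => #  t=0,i=2
  [15] .#### => #  t=1,i=3
  [14] .###. => .  t=1,i=11
  [13] .##.# => #  t=0,i=6
  [12] .##.. => .  t=0,i=9
  [11] .#.## => .  t=5,i=10
  [10] .#.#. => #  t=0,i=15
  [9] .#..# => .  t=2,i=16
  [8] .#... => .  t=0,i=1
  [7] ..### => #  t=1,i=2
  [6] ..##. => #  t=0,i=5
  [5] ..#.# => #  t=0,i=14
  [4] ..#.. => #  t=2,i=9
  [3] ...## => #  t=0,i=4
  [2] ...#. => .  t=0,i=13
  [1] ....# => #  t=0,i=3
  [0] ..... => .  t=2,i=6
  bits 00001111011010011010010011111010 = 258581754

258581754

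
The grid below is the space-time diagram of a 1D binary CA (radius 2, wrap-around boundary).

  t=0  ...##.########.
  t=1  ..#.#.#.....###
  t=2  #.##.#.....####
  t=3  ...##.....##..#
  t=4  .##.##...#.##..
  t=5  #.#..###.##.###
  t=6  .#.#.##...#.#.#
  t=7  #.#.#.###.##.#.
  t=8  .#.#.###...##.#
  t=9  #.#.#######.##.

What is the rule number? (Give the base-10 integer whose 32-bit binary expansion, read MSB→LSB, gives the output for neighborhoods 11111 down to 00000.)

  #####|.  b31=0 t=0,i=8
  ####.|#  b30=1 t=0,i=12
  ###.#|.  b29=0 t=2,i=0
  ###..|#  b28=1 t=0,i=13
  ##.##|.  b27=0 t=0,i=5
  ##.#.|#  b26=1 t=2,i=4
  ##..#|#  b25=1 t=1,i=0
  ##...|#  b24=1 t=0,i=14
  #.###|#  b23=1 t=0,i=6
  #.##.|.  b22=0 t=2,i=2
  #.#.#|.  b21=0 t=1,i=4
  #.#..|.  b20=0 t=1,i=6
  #..##|.  b19=0 t=5,i=4
  #..#.|.  b18=0 t=1,i=1
  #...#|#  b17=1 t=3,i=1
  #....|.  b16=0 t=0,i=0
  .####|.  b15=0 t=0,i=7
  .###.|#  b14=1 t=1,i=13
  .##.#|#  b13=1 t=0,i=4
  .##..|#  b12=1 t=3,i=4
  .#.##|#  b11=1 t=4,i=10
  .#.#.|#  b10=1 t=1,i=3
  .#..#|#  b9=1 t=5,i=3
  .#...|.  b8=0 t=1,i=7
  ..###|#  b7=1 t=1,i=12
  ..##.|.  b6=0 t=0,i=3
  ..#.#|#  b5=1 t=1,i=2
  ..#..|.  b4=0 t=3,i=14
  ...##|#  b3=1 t=0,i=2
  ...#.|.  b2=0 t=4,i=8
  ....#|.  b1=0 t=0,i=1
  .....|.  b0=0 t=1,i=9
  bits 01010111100000100111111010101000 = 1468169896

1468169896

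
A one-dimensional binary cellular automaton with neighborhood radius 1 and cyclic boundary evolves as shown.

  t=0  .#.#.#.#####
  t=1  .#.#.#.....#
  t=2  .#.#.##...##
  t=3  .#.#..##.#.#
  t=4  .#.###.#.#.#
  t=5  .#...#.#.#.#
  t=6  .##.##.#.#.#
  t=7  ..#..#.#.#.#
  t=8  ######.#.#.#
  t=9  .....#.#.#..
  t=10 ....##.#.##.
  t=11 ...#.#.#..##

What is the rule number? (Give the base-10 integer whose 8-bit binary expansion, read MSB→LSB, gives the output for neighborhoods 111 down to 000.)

86

  [7] ### => .  t=0,i=8
  [6] ##. => #  t=0,i=11
  [5] #.# => .  t=0,i=0
  [4] #.. => #  t=1,i=6
  [3] .## => .  t=0,i=7
  [2] .#. => #  t=0,i=1
  [1] ..# => #  t=1,i=10
  [0] ... => .  t=1,i=7
  bits 01010110 = 86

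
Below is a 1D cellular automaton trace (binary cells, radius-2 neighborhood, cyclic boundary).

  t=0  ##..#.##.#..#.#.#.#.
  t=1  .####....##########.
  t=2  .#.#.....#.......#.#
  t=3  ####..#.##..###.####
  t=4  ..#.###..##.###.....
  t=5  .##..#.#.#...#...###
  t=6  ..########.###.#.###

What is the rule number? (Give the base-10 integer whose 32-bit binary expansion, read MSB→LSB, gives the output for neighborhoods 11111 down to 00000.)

1647728373

  #####|.  b31=0 t=1,i=11
  ####.|#  b30=1 t=1,i=3
  ###.#|#  b29=1 t=3,i=14
  ###..|.  b28=0 t=1,i=4
  ##.##|.  b27=0 t=3,i=15
  ##.#.|.  b26=0 t=0,i=8
  ##..#|#  b25=1 t=0,i=2
  ##...|.  b24=0 t=1,i=5
  #.###|.  b23=0 t=3,i=16
  #.##.|.  b22=0 t=0,i=0
  #.#.#|#  b21=1 t=0,i=14
  #.#..|#  b20=1 t=0,i=9
  #..##|.  b19=0 t=1,i=0
  #..#.|#  b18=1 t=0,i=3
  #...#|#  b17=1 t=5,i=11
  #....|.  b16=0 t=1,i=6
  .####|.  b15=0 t=1,i=2
  .###.|#  b14=1 t=3,i=13
  .##.#|.  b13=0 t=0,i=7
  .##..|#  b12=1 t=0,i=1
  .#.##|.  b11=0 t=0,i=5
  .#.#.|#  b10=1 t=0,i=13
  .#..#|#  b9=1 t=0,i=10
  .#...|.  b8=0 t=2,i=4
  ..###|#  b7=1 t=1,i=1
  ..##.|#  b6=1 t=4,i=9
  ..#.#|#  b5=1 t=0,i=4
  ..#..|#  b4=1 t=2,i=9
  ...##|.  b3=0 t=1,i=8
  ...#.|#  b2=1 t=2,i=8
  ....#|.  b1=0 t=1,i=7
  .....|#  b0=1 t=2,i=6
  bits 01100010001101100101011011110101 = 1647728373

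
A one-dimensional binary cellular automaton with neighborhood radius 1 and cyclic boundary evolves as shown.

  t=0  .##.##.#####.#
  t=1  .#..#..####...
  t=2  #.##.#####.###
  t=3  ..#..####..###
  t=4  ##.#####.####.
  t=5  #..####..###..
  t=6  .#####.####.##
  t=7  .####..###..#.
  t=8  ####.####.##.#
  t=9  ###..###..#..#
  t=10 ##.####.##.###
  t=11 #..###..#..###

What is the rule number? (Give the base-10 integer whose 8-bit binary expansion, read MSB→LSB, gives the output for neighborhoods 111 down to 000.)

  [7] ### => #  t=0,i=8
  [6] ##. => .  t=0,i=2
  [5] #.# => .  t=0,i=0
  [4] #.. => #  t=1,i=2
  [3] .## => #  t=0,i=1
  [2] .#. => .  t=0,i=13
  [1] ..# => #  t=1,i=0
  [0] ... => #  t=1,i=12
  bits 10011011 = 155

155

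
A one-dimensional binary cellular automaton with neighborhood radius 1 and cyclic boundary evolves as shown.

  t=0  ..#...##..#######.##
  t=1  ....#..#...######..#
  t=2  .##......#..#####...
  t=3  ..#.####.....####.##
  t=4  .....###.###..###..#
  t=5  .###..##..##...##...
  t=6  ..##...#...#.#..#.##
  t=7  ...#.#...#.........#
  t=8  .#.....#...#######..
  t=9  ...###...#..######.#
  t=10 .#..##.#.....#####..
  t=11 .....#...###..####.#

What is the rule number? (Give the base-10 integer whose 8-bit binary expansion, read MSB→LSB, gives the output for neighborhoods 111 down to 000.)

  nb ###: next=#  (t=0,i=11, bit7=1)
  nb ##.: next=#  (t=0,i=7, bit6=1)
  nb #.#: next=.  (t=0,i=17, bit5=0)
  nb #..: next=.  (t=0,i=0, bit4=0)
  nb .##: next=.  (t=0,i=6, bit3=0)
  nb .#.: next=.  (t=0,i=2, bit2=0)
  nb ..#: next=.  (t=0,i=1, bit1=0)
  nb ...: next=#  (t=0,i=4, bit0=1)
  bits 11000001 = 193

193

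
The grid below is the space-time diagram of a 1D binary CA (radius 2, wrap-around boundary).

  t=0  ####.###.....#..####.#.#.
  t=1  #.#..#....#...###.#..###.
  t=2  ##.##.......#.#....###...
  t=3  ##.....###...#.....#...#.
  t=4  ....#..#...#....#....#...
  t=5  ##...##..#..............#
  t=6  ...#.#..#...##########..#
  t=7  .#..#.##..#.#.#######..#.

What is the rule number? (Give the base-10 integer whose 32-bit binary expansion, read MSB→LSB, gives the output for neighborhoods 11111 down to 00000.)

3232638657

  [31] ##### => #  t=6,i=14
  [30] ####. => #  t=0,i=2
  [29] ###.# => .  t=0,i=3
  [28] ###.. => .  t=0,i=7
  [27] ##.## => .  t=0,i=4
  [26] ##.#. => .  t=0,i=20
  [25] ##..# => .  t=5,i=7
  [24] ##... => .  t=0,i=8
  [23] #.### => #  t=0,i=0
  [22] #.##. => .  t=2,i=3
  [21] #.#.# => #  t=0,i=21
  [20] #.#.. => .  t=1,i=2
  [19] #..## => #  t=0,i=15
  [18] #..#. => #  t=1,i=4
  [17] #...# => #  t=1,i=12
  [16] #.... => .  t=0,i=9
  [15] .#### => .  t=0,i=1
  [14] .###. => .  t=0,i=6
  [13] .##.# => #  t=2,i=1
  [12] .##.. => .  t=2,i=4
  [11] .#.## => .  t=0,i=24
  [10] .#.#. => #  t=0,i=22
  [9] .#..# => #  t=0,i=14
  [8] .#... => .  t=1,i=6
  [7] ..### => #  t=0,i=16
  [6] ..##. => #  t=2,i=0
  [5] ..#.# => .  t=2,i=12
  [4] ..#.. => .  t=0,i=13
  [3] ...## => .  t=1,i=13
  [2] ...#. => .  t=0,i=12
  [1] ....# => .  t=0,i=11
  [0] ..... => #  t=0,i=10
  bits 11000000101011100010011011000001 = 3232638657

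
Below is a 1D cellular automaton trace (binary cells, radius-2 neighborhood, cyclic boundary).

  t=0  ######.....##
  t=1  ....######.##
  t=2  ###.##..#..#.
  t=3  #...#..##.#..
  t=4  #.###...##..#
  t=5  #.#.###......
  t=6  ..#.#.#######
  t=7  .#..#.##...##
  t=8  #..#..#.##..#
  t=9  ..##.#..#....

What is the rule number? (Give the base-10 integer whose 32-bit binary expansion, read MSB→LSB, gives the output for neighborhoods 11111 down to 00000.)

1441243287

  #####|.  b31=0 t=0,i=0
  ####.|#  b30=1 t=0,i=4
  ###.#|.  b29=0 t=1,i=9
  ###..|#  b28=1 t=0,i=5
  ##.##|.  b27=0 t=1,i=10
  ##.#.|#  b26=1 t=3,i=9
  ##..#|.  b25=0 t=2,i=6
  ##...|#  b24=1 t=0,i=6
  #.###|#  b23=1 t=2,i=0
  #.##.|#  b22=1 t=1,i=11
  #.#.#|#  b21=1 t=5,i=2
  #.#..|.  b20=0 t=3,i=10
  #..##|.  b19=0 t=3,i=6
  #..#.|#  b18=1 t=2,i=7
  #...#|#  b17=1 t=3,i=2
  #....|#  b16=1 t=0,i=7
  .####|#  b15=1 t=0,i=12
  .###.|.  b14=0 t=2,i=1
  .##.#|#  b13=1 t=3,i=8
  .##..|.  b12=0 t=1,i=12
  .#.##|.  b11=0 t=2,i=12
  .#.#.|.  b10=0 t=5,i=1
  .#..#|.  b9=0 t=2,i=9
  .#...|.  b8=0 t=3,i=1
  ..###|#  b7=1 t=0,i=11
  ..##.|.  b6=0 t=3,i=7
  ..#.#|.  b5=0 t=2,i=11
  ..#..|#  b4=1 t=2,i=8
  ...##|.  b3=0 t=0,i=10
  ...#.|#  b2=1 t=3,i=3
  ....#|#  b1=1 t=0,i=9
  .....|#  b0=1 t=0,i=8
  bits 01010101111001111010000010010111 = 1441243287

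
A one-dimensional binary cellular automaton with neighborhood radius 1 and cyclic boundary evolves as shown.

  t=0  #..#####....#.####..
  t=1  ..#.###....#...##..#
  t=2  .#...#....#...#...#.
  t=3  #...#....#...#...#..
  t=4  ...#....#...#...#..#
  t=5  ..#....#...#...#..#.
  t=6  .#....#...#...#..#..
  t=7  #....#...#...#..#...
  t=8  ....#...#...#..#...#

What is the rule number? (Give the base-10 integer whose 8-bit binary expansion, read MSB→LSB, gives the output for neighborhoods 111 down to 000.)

130

  nb ###: next=#  (t=0,i=4, bit7=1)
  nb ##.: next=.  (t=0,i=7, bit6=0)
  nb #.#: next=.  (t=0,i=13, bit5=0)
  nb #..: next=.  (t=0,i=1, bit4=0)
  nb .##: next=.  (t=0,i=3, bit3=0)
  nb .#.: next=.  (t=0,i=0, bit2=0)
  nb ..#: next=#  (t=0,i=2, bit1=1)
  nb ...: next=.  (t=0,i=9, bit0=0)
  bits 10000010 = 130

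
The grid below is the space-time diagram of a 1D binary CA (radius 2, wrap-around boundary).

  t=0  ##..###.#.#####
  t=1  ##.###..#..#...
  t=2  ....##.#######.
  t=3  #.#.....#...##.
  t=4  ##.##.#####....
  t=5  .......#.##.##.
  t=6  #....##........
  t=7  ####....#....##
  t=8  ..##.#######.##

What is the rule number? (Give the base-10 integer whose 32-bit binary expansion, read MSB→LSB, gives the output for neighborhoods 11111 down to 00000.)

1345308566

  #####|.  b31=0 t=0,i=12
  ####.|#  b30=1 t=0,i=0
  ###.#|.  b29=0 t=0,i=6
  ###..|#  b28=1 t=0,i=1
  ##.##|.  b27=0 t=1,i=2
  ##.#.|.  b26=0 t=0,i=7
  ##..#|.  b25=0 t=0,i=2
  ##...|.  b24=0 t=2,i=14
  #.###|.  b23=0 t=0,i=10
  #.##.|.  b22=0 t=4,i=3
  #.#.#|#  b21=1 t=0,i=8
  #.#..|.  b20=0 t=3,i=2
  #..##|#  b19=1 t=0,i=3
  #..#.|#  b18=1 t=1,i=7
  #...#|#  b17=1 t=1,i=13
  #....|#  b16=1 t=2,i=0
  .####|#  b15=1 t=0,i=11
  .###.|#  b14=1 t=0,i=5
  .##.#|.  b13=0 t=1,i=1
  .##..|.  b12=0 t=5,i=13
  .#.##|.  b11=0 t=0,i=9
  .#.#.|#  b10=1 t=3,i=1
  .#..#|#  b9=1 t=1,i=9
  .#...|#  b8=1 t=1,i=12
  ..###|#  b7=1 t=0,i=4
  ..##.|.  b6=0 t=1,i=0
  ..#.#|.  b5=0 t=5,i=7
  ..#..|#  b4=1 t=1,i=8
  ...##|.  b3=0 t=1,i=14
  ...#.|#  b2=1 t=3,i=7
  ....#|#  b1=1 t=2,i=2
  .....|.  b0=0 t=2,i=1
  bits 01010000001011111100011110010110 = 1345308566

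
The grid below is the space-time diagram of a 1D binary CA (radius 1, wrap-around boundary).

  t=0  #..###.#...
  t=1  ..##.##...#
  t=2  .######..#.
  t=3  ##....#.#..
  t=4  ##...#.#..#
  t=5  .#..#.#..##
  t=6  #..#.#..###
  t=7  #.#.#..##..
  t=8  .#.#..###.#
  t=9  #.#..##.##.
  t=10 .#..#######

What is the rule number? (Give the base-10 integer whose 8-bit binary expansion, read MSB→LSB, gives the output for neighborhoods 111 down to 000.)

106

  ###|.  b7=0 t=0,i=4
  ##.|#  b6=1 t=0,i=5
  #.#|#  b5=1 t=0,i=6
  #..|.  b4=0 t=0,i=1
  .##|#  b3=1 t=0,i=3
  .#.|.  b2=0 t=0,i=0
  ..#|#  b1=1 t=0,i=2
  ...|.  b0=0 t=0,i=9
  bits 01101010 = 106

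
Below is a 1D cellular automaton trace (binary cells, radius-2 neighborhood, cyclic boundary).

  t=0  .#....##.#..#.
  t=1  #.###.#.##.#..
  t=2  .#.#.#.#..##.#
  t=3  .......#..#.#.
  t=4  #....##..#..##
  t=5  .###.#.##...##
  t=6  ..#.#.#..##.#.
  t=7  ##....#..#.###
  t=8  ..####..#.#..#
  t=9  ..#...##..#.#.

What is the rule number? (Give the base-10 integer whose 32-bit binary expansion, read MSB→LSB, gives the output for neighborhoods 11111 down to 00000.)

2266450374

  #####|#  b31=1 t=7,i=13
  ####.|.  b30=0 t=7,i=0
  ###.#|.  b29=0 t=1,i=4
  ###..|.  b28=0 t=4,i=0
  ##.##|.  b27=0 t=5,i=0
  ##.#.|#  b26=1 t=0,i=8
  ##..#|#  b25=1 t=4,i=7
  ##...|#  b24=1 t=4,i=1
  #.###|.  b23=0 t=1,i=2
  #.##.|.  b22=0 t=1,i=8
  #.#.#|.  b21=0 t=1,i=6
  #.#..|#  b20=1 t=0,i=9
  #..##|.  b19=0 t=2,i=9
  #..#.|#  b18=1 t=0,i=0
  #...#|#  b17=1 t=5,i=10
  #....|#  b16=1 t=0,i=3
  .####|.  b15=0 t=7,i=12
  .###.|#  b14=1 t=1,i=3
  .##.#|.  b13=0 t=0,i=7
  .##..|.  b12=0 t=4,i=6
  .#.##|#  b11=1 t=1,i=1
  .#.#.|.  b10=0 t=2,i=0
  .#..#|.  b9=0 t=0,i=10
  .#...|#  b8=1 t=0,i=2
  ..###|#  b7=1 t=4,i=12
  ..##.|#  b6=1 t=0,i=6
  ..#.#|.  b5=0 t=1,i=0
  ..#..|.  b4=0 t=0,i=1
  ...##|.  b3=0 t=0,i=5
  ...#.|#  b2=1 t=3,i=6
  ....#|#  b1=1 t=0,i=4
  .....|.  b0=0 t=3,i=1
  bits 10000111000101110100100111000110 = 2266450374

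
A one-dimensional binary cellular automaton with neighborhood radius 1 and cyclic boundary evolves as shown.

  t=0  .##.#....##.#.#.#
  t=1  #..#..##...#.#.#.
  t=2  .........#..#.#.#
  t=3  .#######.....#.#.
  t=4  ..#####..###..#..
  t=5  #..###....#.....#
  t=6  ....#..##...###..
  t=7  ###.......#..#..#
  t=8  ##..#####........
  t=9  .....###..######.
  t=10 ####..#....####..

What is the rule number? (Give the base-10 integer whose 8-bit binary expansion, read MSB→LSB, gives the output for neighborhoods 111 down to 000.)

  nb ###: next=#  (t=3,i=2, bit7=1)
  nb ##.: next=.  (t=0,i=2, bit6=0)
  nb #.#: next=#  (t=0,i=0, bit5=1)
  nb #..: next=.  (t=0,i=5, bit4=0)
  nb .##: next=.  (t=0,i=1, bit3=0)
  nb .#.: next=.  (t=0,i=4, bit2=0)
  nb ..#: next=.  (t=0,i=8, bit1=0)
  nb ...: next=#  (t=0,i=6, bit0=1)
  bits 10100001 = 161

161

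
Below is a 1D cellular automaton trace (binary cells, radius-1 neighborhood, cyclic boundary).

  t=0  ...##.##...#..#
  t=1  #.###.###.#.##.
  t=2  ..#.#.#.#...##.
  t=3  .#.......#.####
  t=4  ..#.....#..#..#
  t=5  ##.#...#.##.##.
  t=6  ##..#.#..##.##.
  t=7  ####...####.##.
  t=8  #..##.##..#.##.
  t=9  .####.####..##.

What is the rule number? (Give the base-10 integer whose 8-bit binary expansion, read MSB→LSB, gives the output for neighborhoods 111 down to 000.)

90

  nb ###: next=.  (t=1,i=3, bit7=0)
  nb ##.: next=#  (t=0,i=4, bit6=1)
  nb #.#: next=.  (t=0,i=5, bit5=0)
  nb #..: next=#  (t=0,i=0, bit4=1)
  nb .##: next=#  (t=0,i=3, bit3=1)
  nb .#.: next=.  (t=0,i=11, bit2=0)
  nb ..#: next=#  (t=0,i=2, bit1=1)
  nb ...: next=.  (t=0,i=1, bit0=0)
  bits 01011010 = 90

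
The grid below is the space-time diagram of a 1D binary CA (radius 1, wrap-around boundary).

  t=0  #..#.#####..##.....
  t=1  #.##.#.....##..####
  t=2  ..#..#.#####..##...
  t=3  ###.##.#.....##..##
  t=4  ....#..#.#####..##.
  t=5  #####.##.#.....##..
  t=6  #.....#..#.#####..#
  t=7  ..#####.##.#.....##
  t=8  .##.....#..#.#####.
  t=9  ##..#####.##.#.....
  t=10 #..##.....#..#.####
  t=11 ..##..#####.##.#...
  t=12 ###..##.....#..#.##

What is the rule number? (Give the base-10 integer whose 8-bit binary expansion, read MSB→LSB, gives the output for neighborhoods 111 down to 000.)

15

  [7] ### => .  t=0,i=6
  [6] ##. => .  t=0,i=9
  [5] #.# => .  t=0,i=4
  [4] #.. => .  t=0,i=1
  [3] .## => #  t=0,i=5
  [2] .#. => #  t=0,i=0
  [1] ..# => #  t=0,i=2
  [0] ... => #  t=0,i=15
  bits 00001111 = 15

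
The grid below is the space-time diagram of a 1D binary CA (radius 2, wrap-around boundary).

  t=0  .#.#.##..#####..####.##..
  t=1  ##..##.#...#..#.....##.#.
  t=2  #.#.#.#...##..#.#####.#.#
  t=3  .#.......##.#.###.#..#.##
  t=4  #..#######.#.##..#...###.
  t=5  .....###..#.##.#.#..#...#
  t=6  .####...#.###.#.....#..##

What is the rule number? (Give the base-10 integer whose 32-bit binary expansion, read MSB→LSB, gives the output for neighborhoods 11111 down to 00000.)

  ##### -> #   bit 31 = 1  t=0,i=11
  ####. -> .   bit 30 = 0  t=0,i=12
  ###.# -> .   bit 29 = 0  t=0,i=19
  ###.. -> .   bit 28 = 0  t=0,i=13
  ##.## -> #   bit 27 = 1  t=0,i=20
  ##.#. -> #   bit 26 = 1  t=1,i=6
  ##..# -> #   bit 25 = 1  t=0,i=7
  ##... -> #   bit 24 = 1  t=0,i=23
  #.### -> #   bit 23 = 1  t=2,i=16
  #.##. -> #   bit 22 = 1  t=0,i=5
  #.#.# -> .   bit 21 = 0  t=0,i=3
  #.#.. -> .   bit 20 = 0  t=1,i=7
  #..## -> .   bit 19 = 0  t=0,i=8
  #..#. -> .   bit 18 = 0  t=1,i=13
  #...# -> .   bit 17 = 0  t=0,i=24
  #.... -> #   bit 16 = 1  t=1,i=16
  .#### -> .   bit 15 = 0  t=0,i=10
  .###. -> .   bit 14 = 0  t=3,i=15
  .##.# -> .   bit 13 = 0  t=1,i=5
  .##.. -> .   bit 12 = 0  t=0,i=6
  .#.## -> #   bit 11 = 1  t=0,i=4
  .#.#. -> .   bit 10 = 0  t=0,i=2
  .#..# -> .   bit 9 = 0  t=1,i=12
  .#... -> .   bit 8 = 0  t=1,i=8
  ..### -> .   bit 7 = 0  t=0,i=9
  ..##. -> #   bit 6 = 1  t=1,i=4
  ..#.# -> #   bit 5 = 1  t=0,i=1
  ..#.. -> #   bit 4 = 1  t=1,i=11
  ...## -> #   bit 3 = 1  t=1,i=19
  ...#. -> #   bit 2 = 1  t=0,i=0
  ....# -> #   bit 1 = 1  t=1,i=18
  ..... -> #   bit 0 = 1  t=1,i=17
  bits 10001111110000010000100001111111 = 2411792511

2411792511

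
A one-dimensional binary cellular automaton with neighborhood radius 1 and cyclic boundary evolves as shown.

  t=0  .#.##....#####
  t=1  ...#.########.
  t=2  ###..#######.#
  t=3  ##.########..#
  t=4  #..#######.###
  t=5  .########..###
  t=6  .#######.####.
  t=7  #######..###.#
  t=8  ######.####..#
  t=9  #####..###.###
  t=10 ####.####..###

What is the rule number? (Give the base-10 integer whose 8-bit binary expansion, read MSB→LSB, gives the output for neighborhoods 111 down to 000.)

  [7] ### => #  t=0,i=10
  [6] ##. => .  t=0,i=4
  [5] #.# => .  t=0,i=0
  [4] #.. => #  t=0,i=5
  [3] .## => #  t=0,i=3
  [2] .#. => .  t=0,i=1
  [1] ..# => #  t=0,i=8
  [0] ... => #  t=0,i=6
  bits 10011011 = 155

155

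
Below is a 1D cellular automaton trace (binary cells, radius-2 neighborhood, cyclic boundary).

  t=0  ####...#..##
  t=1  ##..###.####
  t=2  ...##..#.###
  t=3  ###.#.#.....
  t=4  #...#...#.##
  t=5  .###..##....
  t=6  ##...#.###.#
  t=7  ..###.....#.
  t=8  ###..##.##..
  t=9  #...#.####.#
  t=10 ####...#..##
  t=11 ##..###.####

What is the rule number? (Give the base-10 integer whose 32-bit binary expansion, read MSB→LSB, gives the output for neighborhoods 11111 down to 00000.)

2305798798

  ##### -> #   bit 31 = 1  t=0,i=0
  ####. -> .   bit 30 = 0  t=0,i=2
  ###.# -> .   bit 29 = 0  t=1,i=6
  ###.. -> .   bit 28 = 0  t=0,i=3
  ##.## -> #   bit 27 = 1  t=1,i=7
  ##.#. -> .   bit 26 = 0  t=3,i=3
  ##..# -> .   bit 25 = 0  t=1,i=2
  ##... -> #   bit 24 = 1  t=0,i=4
  #.### -> .   bit 23 = 0  t=1,i=8
  #.##. -> #   bit 22 = 1  t=8,i=8
  #.#.# -> #   bit 21 = 1  t=3,i=4
  #.#.. -> .   bit 20 = 0  t=3,i=6
  #..## -> #   bit 19 = 1  t=0,i=9
  #..#. -> #   bit 18 = 1  t=2,i=6
  #...# -> #   bit 17 = 1  t=0,i=5
  #.... -> #   bit 16 = 1  t=3,i=8
  .#### -> #   bit 15 = 1  t=0,i=11
  .###. -> .   bit 14 = 0  t=1,i=5
  .##.# -> #   bit 13 = 1  t=8,i=6
  .##.. -> #   bit 12 = 1  t=2,i=4
  .#.## -> .   bit 11 = 0  t=2,i=8
  .#.#. -> .   bit 10 = 0  t=3,i=5
  .#..# -> #   bit 9 = 1  t=0,i=8
  .#... -> .   bit 8 = 0  t=3,i=7
  ..### -> #   bit 7 = 1  t=0,i=10
  ..##. -> .   bit 6 = 0  t=2,i=3
  ..#.# -> .   bit 5 = 0  t=2,i=7
  ..#.. -> .   bit 4 = 0  t=0,i=7
  ...## -> #   bit 3 = 1  t=2,i=2
  ...#. -> #   bit 2 = 1  t=0,i=6
  ....# -> #   bit 1 = 1  t=3,i=10
  ..... -> .   bit 0 = 0  t=3,i=9
  bits 10001001011011111011001010001110 = 2305798798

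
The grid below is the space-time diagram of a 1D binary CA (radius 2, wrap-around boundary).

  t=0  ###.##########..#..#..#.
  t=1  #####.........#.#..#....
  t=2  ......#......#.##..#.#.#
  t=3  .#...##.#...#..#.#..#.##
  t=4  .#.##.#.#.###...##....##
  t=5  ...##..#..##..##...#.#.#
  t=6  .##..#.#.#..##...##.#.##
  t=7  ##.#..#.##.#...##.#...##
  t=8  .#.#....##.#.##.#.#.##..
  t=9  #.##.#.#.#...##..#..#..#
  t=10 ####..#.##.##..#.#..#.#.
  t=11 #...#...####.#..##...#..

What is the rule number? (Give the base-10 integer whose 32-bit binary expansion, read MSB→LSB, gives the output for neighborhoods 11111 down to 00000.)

719021084

  #####|.  b31=0 t=0,i=6
  ####.|.  b30=0 t=0,i=12
  ###.#|#  b29=1 t=0,i=2
  ###..|.  b28=0 t=0,i=13
  ##.##|#  b27=1 t=0,i=3
  ##.#.|.  b26=0 t=3,i=0
  ##..#|#  b25=1 t=0,i=14
  ##...|.  b24=0 t=1,i=5
  #.###|#  b23=1 t=0,i=0
  #.##.|#  b22=1 t=2,i=15
  #.#.#|.  b21=0 t=2,i=21
  #.#..|#  b20=1 t=1,i=16
  #..##|#  b19=1 t=5,i=9
  #..#.|.  b18=0 t=0,i=15
  #...#|#  b17=1 t=3,i=3
  #....|#  b16=1 t=1,i=6
  .####|.  b15=0 t=0,i=5
  .###.|#  b14=1 t=0,i=1
  .##.#|#  b13=1 t=3,i=6
  .##..|.  b12=0 t=2,i=16
  .#.##|.  b11=0 t=0,i=23
  .#.#.|#  b10=1 t=1,i=15
  .#..#|.  b9=0 t=0,i=17
  .#...|.  b8=0 t=1,i=20
  ..###|.  b7=0 t=1,i=0
  ..##.|.  b6=0 t=3,i=5
  ..#.#|.  b5=0 t=0,i=22
  ..#..|#  b4=1 t=0,i=16
  ...##|#  b3=1 t=1,i=23
  ...#.|#  b2=1 t=1,i=13
  ....#|.  b1=0 t=1,i=12
  .....|.  b0=0 t=1,i=7
  bits 00101010110110110110010000011100 = 719021084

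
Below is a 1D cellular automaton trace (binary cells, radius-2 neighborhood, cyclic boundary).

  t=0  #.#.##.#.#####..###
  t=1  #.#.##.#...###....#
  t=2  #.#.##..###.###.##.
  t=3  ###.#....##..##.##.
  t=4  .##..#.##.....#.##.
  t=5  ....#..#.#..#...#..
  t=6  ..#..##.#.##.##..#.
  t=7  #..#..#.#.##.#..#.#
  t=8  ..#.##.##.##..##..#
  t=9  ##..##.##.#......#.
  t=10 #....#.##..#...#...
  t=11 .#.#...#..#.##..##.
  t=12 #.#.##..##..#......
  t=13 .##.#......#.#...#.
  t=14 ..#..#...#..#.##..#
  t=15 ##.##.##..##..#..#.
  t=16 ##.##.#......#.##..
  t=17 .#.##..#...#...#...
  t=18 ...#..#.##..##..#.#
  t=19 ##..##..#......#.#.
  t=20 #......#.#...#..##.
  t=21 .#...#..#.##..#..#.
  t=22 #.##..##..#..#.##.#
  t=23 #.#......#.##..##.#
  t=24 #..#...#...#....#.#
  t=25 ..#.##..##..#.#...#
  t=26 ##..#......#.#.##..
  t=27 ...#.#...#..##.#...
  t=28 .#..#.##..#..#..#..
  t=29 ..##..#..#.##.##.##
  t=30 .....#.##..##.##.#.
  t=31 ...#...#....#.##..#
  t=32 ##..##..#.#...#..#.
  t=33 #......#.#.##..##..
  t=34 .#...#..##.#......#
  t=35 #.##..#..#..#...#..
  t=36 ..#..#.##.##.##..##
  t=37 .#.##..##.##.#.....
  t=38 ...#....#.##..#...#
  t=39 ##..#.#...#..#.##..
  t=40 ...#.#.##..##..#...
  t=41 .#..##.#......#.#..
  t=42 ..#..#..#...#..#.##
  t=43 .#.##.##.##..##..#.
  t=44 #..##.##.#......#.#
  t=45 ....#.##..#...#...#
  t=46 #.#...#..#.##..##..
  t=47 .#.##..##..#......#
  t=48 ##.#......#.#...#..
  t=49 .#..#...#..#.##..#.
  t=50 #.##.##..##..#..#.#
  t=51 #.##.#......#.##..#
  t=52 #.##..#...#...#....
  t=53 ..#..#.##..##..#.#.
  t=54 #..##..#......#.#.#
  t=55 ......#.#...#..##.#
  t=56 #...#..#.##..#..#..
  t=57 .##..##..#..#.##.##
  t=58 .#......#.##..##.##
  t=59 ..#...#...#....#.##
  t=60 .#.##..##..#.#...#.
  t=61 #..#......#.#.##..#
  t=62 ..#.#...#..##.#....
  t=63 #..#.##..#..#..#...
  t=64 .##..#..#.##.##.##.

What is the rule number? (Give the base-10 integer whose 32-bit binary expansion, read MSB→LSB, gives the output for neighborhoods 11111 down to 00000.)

4050020106

  [31] ##### => #  t=0,i=11
  [30] ####. => #  t=0,i=12
  [29] ###.# => #  t=0,i=0
  [28] ###.. => #  t=0,i=13
  [27] ##.## => .  t=2,i=11
  [26] ##.#. => .  t=0,i=1
  [25] ##..# => .  t=0,i=14
  [24] ##... => #  t=1,i=14
  [23] #.### => .  t=0,i=9
  [22] #.##. => #  t=0,i=4
  [21] #.#.# => #  t=0,i=2
  [20] #.#.. => .  t=1,i=7
  [19] #..## => .  t=0,i=15
  [18] #..#. => #  t=4,i=4
  [17] #...# => #  t=1,i=9
  [16] #.... => .  t=1,i=15
  [15] .#### => .  t=0,i=10
  [14] .###. => #  t=1,i=12
  [13] .##.# => #  t=0,i=5
  [12] .##.. => .  t=2,i=5
  [11] .#.## => .  t=0,i=3
  [10] .#.#. => #  t=2,i=1
  [9] .#..# => #  t=5,i=5
  [8] .#... => #  t=1,i=8
  [7] ..### => .  t=0,i=16
  [6] ..##. => .  t=1,i=18
  [5] ..#.# => .  t=4,i=5
  [4] ..#.. => .  t=5,i=4
  [3] ...## => #  t=1,i=10
  [2] ...#. => .  t=4,i=13
  [1] ....# => #  t=1,i=16
  [0] ..... => .  t=4,i=11
  bits 11110001011001100110011100001010 = 4050020106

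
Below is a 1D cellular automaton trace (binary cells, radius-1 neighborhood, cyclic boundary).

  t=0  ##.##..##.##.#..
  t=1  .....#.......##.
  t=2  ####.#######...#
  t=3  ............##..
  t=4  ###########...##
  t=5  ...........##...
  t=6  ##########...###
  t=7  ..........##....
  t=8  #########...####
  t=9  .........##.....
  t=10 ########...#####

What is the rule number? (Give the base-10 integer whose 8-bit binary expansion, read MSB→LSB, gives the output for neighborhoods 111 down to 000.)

  ###|.  b7=0 t=2,i=0
  ##.|.  b6=0 t=0,i=1
  #.#|.  b5=0 t=0,i=2
  #..|#  b4=1 t=0,i=5
  .##|.  b3=0 t=0,i=0
  .#.|#  b2=1 t=0,i=13
  ..#|.  b1=0 t=0,i=6
  ...|#  b0=1 t=1,i=0
  bits 00010101 = 21

21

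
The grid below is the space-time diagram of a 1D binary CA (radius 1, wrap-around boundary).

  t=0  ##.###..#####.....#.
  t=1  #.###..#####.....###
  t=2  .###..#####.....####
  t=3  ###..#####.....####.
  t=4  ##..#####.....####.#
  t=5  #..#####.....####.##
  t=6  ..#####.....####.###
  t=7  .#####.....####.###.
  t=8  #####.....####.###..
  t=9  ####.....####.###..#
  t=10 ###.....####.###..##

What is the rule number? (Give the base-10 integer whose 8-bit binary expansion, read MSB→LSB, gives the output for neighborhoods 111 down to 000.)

174

  nb ###: next=#  (t=0,i=4, bit7=1)
  nb ##.: next=.  (t=0,i=1, bit6=0)
  nb #.#: next=#  (t=0,i=2, bit5=1)
  nb #..: next=.  (t=0,i=6, bit4=0)
  nb .##: next=#  (t=0,i=0, bit3=1)
  nb .#.: next=#  (t=0,i=18, bit2=1)
  nb ..#: next=#  (t=0,i=7, bit1=1)
  nb ...: next=.  (t=0,i=14, bit0=0)
  bits 10101110 = 174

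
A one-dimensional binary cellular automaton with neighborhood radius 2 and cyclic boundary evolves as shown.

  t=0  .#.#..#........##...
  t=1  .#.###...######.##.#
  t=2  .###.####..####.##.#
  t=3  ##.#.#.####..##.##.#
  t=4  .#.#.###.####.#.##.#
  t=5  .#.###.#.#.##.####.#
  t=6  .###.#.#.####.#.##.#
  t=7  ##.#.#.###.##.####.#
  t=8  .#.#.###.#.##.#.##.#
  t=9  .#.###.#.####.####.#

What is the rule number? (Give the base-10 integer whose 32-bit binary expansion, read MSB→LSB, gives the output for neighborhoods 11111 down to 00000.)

4093524523

  ##### -> #   bit 31 = 1  t=1,i=11
  ####. -> #   bit 30 = 1  t=1,i=13
  ###.# -> #   bit 29 = 1  t=1,i=14
  ###.. -> #   bit 28 = 1  t=1,i=5
  ##.## -> .   bit 27 = 0  t=1,i=15
  ##.#. -> .   bit 26 = 0  t=1,i=18
  ##..# -> #   bit 25 = 1  t=2,i=9
  ##... -> #   bit 24 = 1  t=0,i=17
  #.### -> #   bit 23 = 1  t=1,i=3
  #.##. -> #   bit 22 = 1  t=1,i=16
  #.#.# -> #   bit 21 = 1  t=1,i=1
  #.#.. -> #   bit 20 = 1  t=0,i=3
  #..## -> #   bit 19 = 1  t=2,i=10
  #..#. -> #   bit 18 = 1  t=0,i=5
  #...# -> #   bit 17 = 1  t=1,i=7
  #.... -> .   bit 16 = 0  t=0,i=8
  .#### -> .   bit 15 = 0  t=1,i=10
  .###. -> .   bit 14 = 0  t=1,i=4
  .##.# -> #   bit 13 = 1  t=1,i=17
  .##.. -> #   bit 12 = 1  t=0,i=16
  .#.## -> #   bit 11 = 1  t=1,i=2
  .#.#. -> .   bit 10 = 0  t=0,i=2
  .#..# -> #   bit 9 = 1  t=0,i=4
  .#... -> .   bit 8 = 0  t=0,i=7
  ..### -> .   bit 7 = 0  t=1,i=9
  ..##. -> .   bit 6 = 0  t=0,i=15
  ..#.# -> #   bit 5 = 1  t=0,i=1
  ..#.. -> .   bit 4 = 0  t=0,i=6
  ...## -> #   bit 3 = 1  t=0,i=14
  ...#. -> .   bit 2 = 0  t=0,i=0
  ....# -> #   bit 1 = 1  t=0,i=13
  ..... -> #   bit 0 = 1  t=0,i=9
  bits 11110011111111100011101000101011 = 4093524523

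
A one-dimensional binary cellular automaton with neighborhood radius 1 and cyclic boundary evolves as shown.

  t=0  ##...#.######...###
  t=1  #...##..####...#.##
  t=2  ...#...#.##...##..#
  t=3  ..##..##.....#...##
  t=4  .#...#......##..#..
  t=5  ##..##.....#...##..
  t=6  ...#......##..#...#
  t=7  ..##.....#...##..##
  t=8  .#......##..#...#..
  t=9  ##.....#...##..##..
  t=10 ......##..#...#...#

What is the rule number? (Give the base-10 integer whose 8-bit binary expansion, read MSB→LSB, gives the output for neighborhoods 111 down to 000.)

134

  ### -> #   bit 7 = 1  t=0,i=0
  ##. -> .   bit 6 = 0  t=0,i=1
  #.# -> .   bit 5 = 0  t=0,i=6
  #.. -> .   bit 4 = 0  t=0,i=2
  .## -> .   bit 3 = 0  t=0,i=7
  .#. -> #   bit 2 = 1  t=0,i=5
  ..# -> #   bit 1 = 1  t=0,i=4
  ... -> .   bit 0 = 0  t=0,i=3
  bits 10000110 = 134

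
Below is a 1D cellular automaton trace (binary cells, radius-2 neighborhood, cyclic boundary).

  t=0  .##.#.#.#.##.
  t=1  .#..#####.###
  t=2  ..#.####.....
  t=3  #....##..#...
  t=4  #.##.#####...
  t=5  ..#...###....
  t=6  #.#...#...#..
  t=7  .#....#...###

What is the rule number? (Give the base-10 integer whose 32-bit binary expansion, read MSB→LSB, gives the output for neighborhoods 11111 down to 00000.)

  [31] ##### => #  t=1,i=6
  [30] ####. => #  t=1,i=7
  [29] ###.# => .  t=1,i=8
  [28] ###.. => .  t=2,i=7
  [27] ##.## => .  t=1,i=9
  [26] ##.#. => .  t=0,i=3
  [25] ##..# => #  t=0,i=12
  [24] ##... => .  t=2,i=8
  [23] #.### => .  t=1,i=10
  [22] #.##. => #  t=0,i=10
  [21] #.#.# => #  t=0,i=4
  [20] #.#.. => .  t=1,i=1
  [19] #..## => .  t=0,i=0
  [18] #..#. => #  t=3,i=8
  [17] #...# => .  t=3,i=11
  [16] #.... => #  t=2,i=9
  [15] .#### => #  t=1,i=5
  [14] .###. => .  t=1,i=11
  [13] .##.# => .  t=0,i=2
  [12] .##.. => #  t=0,i=11
  [11] .#.## => .  t=0,i=9
  [10] .#.#. => #  t=0,i=5
  [9] .#..# => #  t=1,i=2
  [8] .#... => .  t=3,i=1
  [7] ..### => #  t=1,i=4
  [6] ..##. => #  t=0,i=1
  [5] ..#.# => .  t=2,i=2
  [4] ..#.. => #  t=3,i=0
  [3] ...## => .  t=3,i=4
  [2] ...#. => .  t=2,i=1
  [1] ....# => #  t=2,i=0
  [0] ..... => .  t=2,i=10
  bits 11000010011001011001011011010010 = 3261437650

3261437650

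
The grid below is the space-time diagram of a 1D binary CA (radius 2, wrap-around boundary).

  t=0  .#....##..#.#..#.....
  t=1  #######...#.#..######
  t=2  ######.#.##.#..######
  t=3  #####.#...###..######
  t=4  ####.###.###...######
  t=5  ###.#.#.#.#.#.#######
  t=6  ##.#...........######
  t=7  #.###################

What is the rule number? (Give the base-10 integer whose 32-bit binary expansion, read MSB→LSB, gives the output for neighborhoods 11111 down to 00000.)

3440501247

  ##### -> #   bit 31 = 1  t=1,i=0
  ####. -> #   bit 30 = 1  t=1,i=5
  ###.# -> .   bit 29 = 0  t=2,i=5
  ###.. -> .   bit 28 = 0  t=1,i=6
  ##.## -> #   bit 27 = 1  t=4,i=4
  ##.#. -> #   bit 26 = 1  t=2,i=6
  ##..# -> .   bit 25 = 0  t=0,i=8
  ##... -> #   bit 24 = 1  t=1,i=7
  #.### -> .   bit 23 = 0  t=4,i=5
  #.##. -> .   bit 22 = 0  t=2,i=9
  #.#.# -> .   bit 21 = 0  t=2,i=7
  #.#.. -> #   bit 20 = 1  t=0,i=12
  #..## -> .   bit 19 = 0  t=1,i=14
  #..#. -> .   bit 18 = 0  t=0,i=9
  #...# -> .   bit 17 = 0  t=1,i=8
  #.... -> #   bit 16 = 1  t=0,i=3
  .#### -> #   bit 15 = 1  t=1,i=16
  .###. -> #   bit 14 = 1  t=3,i=11
  .##.# -> #   bit 13 = 1  t=2,i=10
  .##.. -> .   bit 12 = 0  t=0,i=7
  .#.## -> .   bit 11 = 0  t=2,i=8
  .#.#. -> .   bit 10 = 0  t=0,i=11
  .#..# -> .   bit 9 = 0  t=0,i=13
  .#... -> #   bit 8 = 1  t=0,i=2
  ..### -> #   bit 7 = 1  t=1,i=15
  ..##. -> #   bit 6 = 1  t=0,i=6
  ..#.# -> #   bit 5 = 1  t=0,i=10
  ..#.. -> #   bit 4 = 1  t=0,i=1
  ...## -> #   bit 3 = 1  t=0,i=5
  ...#. -> #   bit 2 = 1  t=0,i=0
  ....# -> #   bit 1 = 1  t=0,i=4
  ..... -> #   bit 0 = 1  t=0,i=18
  bits 11001101000100011110000111111111 = 3440501247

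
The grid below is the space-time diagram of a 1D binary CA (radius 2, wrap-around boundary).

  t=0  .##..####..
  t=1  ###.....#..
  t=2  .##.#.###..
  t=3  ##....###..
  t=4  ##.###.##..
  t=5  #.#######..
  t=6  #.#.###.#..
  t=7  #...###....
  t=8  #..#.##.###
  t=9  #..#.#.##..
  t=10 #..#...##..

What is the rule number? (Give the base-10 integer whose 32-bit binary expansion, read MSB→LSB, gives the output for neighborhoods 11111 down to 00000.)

  [31] ##### => #  t=5,i=4
  [30] ####. => .  t=0,i=7
  [29] ###.# => #  t=4,i=5
  [28] ###.. => #  t=0,i=8
  [27] ##.## => #  t=4,i=2
  [26] ##.#. => .  t=2,i=3
  [25] ##..# => .  t=0,i=3
  [24] ##... => .  t=0,i=9
  [23] #.### => #  t=2,i=6
  [22] #.##. => #  t=4,i=7
  [21] #.#.# => .  t=2,i=4
  [20] #.#.. => .  t=6,i=8
  [19] #..## => .  t=0,i=4
  [18] #..#. => .  t=5,i=10
  [17] #...# => .  t=0,i=10
  [16] #.... => #  t=1,i=4
  [15] .#### => .  t=0,i=6
  [14] .###. => #  t=1,i=1
  [13] .##.# => .  t=2,i=2
  [12] .##.. => #  t=0,i=2
  [11] .#.## => .  t=2,i=5
  [10] .#.#. => .  t=6,i=1
  [9] .#..# => .  t=1,i=9
  [8] .#... => .  t=7,i=1
  [7] ..### => .  t=0,i=5
  [6] ..##. => #  t=0,i=1
  [5] ..#.# => #  t=5,i=0
  [4] ..#.. => #  t=1,i=8
  [3] ...## => #  t=0,i=0
  [2] ...#. => #  t=1,i=7
  [1] ....# => #  t=1,i=6
  [0] ..... => .  t=1,i=5
  bits 10111000110000010101000001111110 = 3099676798

3099676798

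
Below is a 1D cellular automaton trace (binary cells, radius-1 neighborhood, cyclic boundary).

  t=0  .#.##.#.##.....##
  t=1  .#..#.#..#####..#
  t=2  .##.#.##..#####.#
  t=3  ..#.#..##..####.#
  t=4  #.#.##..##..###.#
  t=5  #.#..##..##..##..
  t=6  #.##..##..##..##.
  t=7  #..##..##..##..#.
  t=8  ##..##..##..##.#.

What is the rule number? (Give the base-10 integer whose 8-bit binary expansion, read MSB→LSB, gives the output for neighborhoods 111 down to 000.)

  [7] ### => #  t=1,i=10
  [6] ##. => #  t=0,i=4
  [5] #.# => .  t=0,i=0
  [4] #.. => #  t=0,i=10
  [3] .## => .  t=0,i=3
  [2] .#. => #  t=0,i=1
  [1] ..# => .  t=0,i=14
  [0] ... => #  t=0,i=11
  bits 11010101 = 213

213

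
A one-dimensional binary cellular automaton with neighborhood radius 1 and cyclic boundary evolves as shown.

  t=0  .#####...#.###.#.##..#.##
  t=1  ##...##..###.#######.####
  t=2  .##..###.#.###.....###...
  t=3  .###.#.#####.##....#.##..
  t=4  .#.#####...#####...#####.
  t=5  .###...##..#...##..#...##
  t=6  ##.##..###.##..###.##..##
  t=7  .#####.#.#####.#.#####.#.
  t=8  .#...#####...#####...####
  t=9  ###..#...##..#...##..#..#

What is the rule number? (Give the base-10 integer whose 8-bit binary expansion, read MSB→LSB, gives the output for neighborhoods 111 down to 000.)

124

  nb ###: next=.  (t=0,i=2, bit7=0)
  nb ##.: next=#  (t=0,i=5, bit6=1)
  nb #.#: next=#  (t=0,i=0, bit5=1)
  nb #..: next=#  (t=0,i=6, bit4=1)
  nb .##: next=#  (t=0,i=1, bit3=1)
  nb .#.: next=#  (t=0,i=9, bit2=1)
  nb ..#: next=.  (t=0,i=8, bit1=0)
  nb ...: next=.  (t=0,i=7, bit0=0)
  bits 01111100 = 124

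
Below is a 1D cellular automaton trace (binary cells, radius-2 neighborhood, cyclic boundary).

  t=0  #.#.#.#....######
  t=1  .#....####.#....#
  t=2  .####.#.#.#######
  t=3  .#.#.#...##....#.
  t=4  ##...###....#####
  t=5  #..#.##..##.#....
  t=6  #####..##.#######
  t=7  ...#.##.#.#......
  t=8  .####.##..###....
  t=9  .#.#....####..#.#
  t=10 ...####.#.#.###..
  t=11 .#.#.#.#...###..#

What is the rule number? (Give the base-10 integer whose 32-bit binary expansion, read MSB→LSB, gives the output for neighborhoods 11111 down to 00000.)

  #####|.  b31=0 t=0,i=13
  ####.|#  b30=1 t=0,i=16
  ###.#|.  b29=0 t=0,i=0
  ###..|.  b28=0 t=4,i=1
  ##.##|.  b27=0 t=2,i=0
  ##.#.|#  b26=1 t=0,i=1
  ##..#|#  b25=1 t=5,i=7
  ##...|.  b24=0 t=3,i=11
  #.###|#  b23=1 t=2,i=1
  #.##.|.  b22=0 t=5,i=5
  #.#.#|.  b21=0 t=0,i=2
  #.#..|#  b20=1 t=0,i=6
  #..##|#  b19=1 t=5,i=8
  #..#.|#  b18=1 t=3,i=0
  #...#|#  b17=1 t=3,i=7
  #....|#  b16=1 t=0,i=8
  .####|.  b15=0 t=0,i=12
  .###.|#  b14=1 t=4,i=6
  .##.#|#  b13=1 t=5,i=10
  .##..|.  b12=0 t=3,i=10
  .#.##|#  b11=1 t=2,i=9
  .#.#.|.  b10=0 t=0,i=3
  .#..#|#  b9=1 t=3,i=16
  .#...|#  b8=1 t=0,i=7
  ..###|#  b7=1 t=0,i=11
  ..##.|.  b6=0 t=3,i=9
  ..#.#|#  b5=1 t=1,i=16
  ..#..|#  b4=1 t=3,i=15
  ...##|.  b3=0 t=0,i=10
  ...#.|#  b2=1 t=1,i=15
  ....#|#  b1=1 t=0,i=9
  .....|.  b0=0 t=7,i=0
  bits 01000110100111110110101110110110 = 1184852918

1184852918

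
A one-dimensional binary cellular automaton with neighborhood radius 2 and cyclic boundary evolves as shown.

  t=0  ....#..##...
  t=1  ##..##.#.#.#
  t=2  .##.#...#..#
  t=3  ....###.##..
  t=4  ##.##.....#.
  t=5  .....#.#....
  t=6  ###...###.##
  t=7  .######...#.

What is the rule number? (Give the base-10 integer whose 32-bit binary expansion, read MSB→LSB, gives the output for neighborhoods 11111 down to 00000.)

  nb #####: next=.  (t=6,i=0, bit31=0)
  nb ####.: next=#  (t=6,i=1, bit30=1)
  nb ###.#: next=.  (t=3,i=6, bit29=0)
  nb ###..: next=#  (t=1,i=1, bit28=1)
  nb ##.##: next=.  (t=3,i=7, bit27=0)
  nb ##.#.: next=.  (t=1,i=6, bit26=0)
  nb ##..#: next=#  (t=1,i=2, bit25=1)
  nb ##...: next=#  (t=0,i=9, bit24=1)
  nb #.###: next=#  (t=1,i=11, bit23=1)
  nb #.##.: next=.  (t=2,i=1, bit22=0)
  nb #.#.#: next=.  (t=1,i=7, bit21=0)
  nb #.#..: next=#  (t=2,i=4, bit20=1)
  nb #..##: next=.  (t=0,i=6, bit19=0)
  nb #..#.: next=.  (t=2,i=10, bit18=0)
  nb #...#: next=#  (t=2,i=6, bit17=1)
  nb #....: next=.  (t=0,i=10, bit16=0)
  nb .####: next=.  (t=6,i=11, bit15=0)
  nb .###.: next=.  (t=1,i=0, bit14=0)
  nb .##.#: next=.  (t=1,i=5, bit13=0)
  nb .##..: next=.  (t=0,i=8, bit12=0)
  nb .#.##: next=.  (t=1,i=10, bit11=0)
  nb .#.#.: next=#  (t=1,i=8, bit10=1)
  nb .#..#: next=#  (t=0,i=5, bit9=1)
  nb .#...: next=#  (t=2,i=5, bit8=1)
  nb ..###: next=#  (t=3,i=4, bit7=1)
  nb ..##.: next=#  (t=0,i=7, bit6=1)
  nb ..#.#: next=.  (t=2,i=11, bit5=0)
  nb ..#..: next=#  (t=0,i=4, bit4=1)
  nb ...##: next=#  (t=3,i=3, bit3=1)
  nb ...#.: next=.  (t=0,i=3, bit2=0)
  nb ....#: next=.  (t=0,i=2, bit1=0)
  nb .....: next=#  (t=0,i=0, bit0=1)
  bits 01010011100100100000011111011001 = 1402079193

1402079193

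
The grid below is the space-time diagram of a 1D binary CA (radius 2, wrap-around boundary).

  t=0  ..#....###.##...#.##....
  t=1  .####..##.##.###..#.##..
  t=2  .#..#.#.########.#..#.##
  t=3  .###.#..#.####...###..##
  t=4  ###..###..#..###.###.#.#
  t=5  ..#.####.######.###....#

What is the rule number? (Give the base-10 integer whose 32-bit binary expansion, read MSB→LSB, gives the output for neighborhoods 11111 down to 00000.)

2581555092

  [31] ##### => #  t=2,i=10
  [30] ####. => .  t=1,i=3
  [29] ###.# => .  t=0,i=9
  [28] ###.. => #  t=1,i=4
  [27] ##.## => #  t=0,i=10
  [26] ##.#. => .  t=2,i=0
  [25] ##..# => .  t=1,i=5
  [24] ##... => #  t=0,i=13
  [23] #.### => #  t=1,i=13
  [22] #.##. => #  t=0,i=11
  [21] #.#.# => .  t=2,i=6
  [20] #.#.. => #  t=2,i=1
  [19] #..## => #  t=1,i=6
  [18] #..#. => #  t=1,i=17
  [17] #...# => #  t=0,i=14
  [16] #.... => #  t=0,i=4
  [15] .#### => .  t=1,i=2
  [14] .###. => #  t=0,i=8
  [13] .##.# => #  t=1,i=8
  [12] .##.. => .  t=0,i=12
  [11] .#.## => .  t=0,i=17
  [10] .#.#. => #  t=2,i=5
  [9] .#..# => #  t=2,i=2
  [8] .#... => #  t=0,i=3
  [7] ..### => #  t=0,i=7
  [6] ..##. => .  t=1,i=7
  [5] ..#.# => .  t=0,i=16
  [4] ..#.. => #  t=0,i=2
  [3] ...## => .  t=0,i=6
  [2] ...#. => #  t=0,i=1
  [1] ....# => .  t=0,i=0
  [0] ..... => .  t=0,i=22
  bits 10011001110111110110011110010100 = 2581555092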